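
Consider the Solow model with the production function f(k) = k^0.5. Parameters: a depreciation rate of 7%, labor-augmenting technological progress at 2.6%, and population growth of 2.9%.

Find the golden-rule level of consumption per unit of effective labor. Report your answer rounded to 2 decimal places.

At the golden rule, f'(k) = n + g + δ, so α·k^(α−1) = n + g + δ and k_gold = (α/(n + g + δ))^(1/(1−α)).
k_gold = (0.5/0.125)^(1/0.5) = 4.0000^2 ≈ 16.0000
c_gold = f(k_gold) − (n + g + δ)·k_gold = 4.0000 − 0.125×16.0000 ≈ 2.0000

c_gold ≈ 2.00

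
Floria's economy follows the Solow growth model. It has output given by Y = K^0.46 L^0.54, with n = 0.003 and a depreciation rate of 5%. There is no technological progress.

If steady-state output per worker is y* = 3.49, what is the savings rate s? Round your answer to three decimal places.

s ≈ 0.230

In steady state, investment equals break-even investment: s·k^α = (n + δ)·k.
Since y* = [s/(n + δ)]^(α/(1−α)), we have s/(n + δ) = (y*)^((1−α)/α) = 3.49^1.1739 = 4.3373.
Therefore s = 4.3373 × (n + δ) = 4.3373 × 0.053 = 0.2299.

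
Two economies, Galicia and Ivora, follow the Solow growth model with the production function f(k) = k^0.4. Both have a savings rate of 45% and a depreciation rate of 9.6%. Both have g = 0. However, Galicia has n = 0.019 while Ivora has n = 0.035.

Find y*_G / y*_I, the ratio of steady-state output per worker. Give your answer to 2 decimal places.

ratio ≈ 1.09

Steady-state y* = [s/(n + δ)]^(α/(1−α)), so the ratio is [ (s_G/(n + δ)_G) / (s_I/(n + δ)_I) ]^0.6667.
s_G/(n + δ)_G = 0.45/0.115 = 3.9130; s_I/(n + δ)_I = 0.45/0.131 = 3.4351.
Ratio = (3.9130/3.4351)^0.6667 = 1.1391^0.6667 ≈ 1.0907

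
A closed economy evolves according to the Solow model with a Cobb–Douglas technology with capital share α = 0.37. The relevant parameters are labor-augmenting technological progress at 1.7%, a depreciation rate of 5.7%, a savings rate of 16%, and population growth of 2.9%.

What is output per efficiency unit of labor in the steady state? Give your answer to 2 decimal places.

At the steady state, Δk = 0, so s·k^α = (n + g + δ)·k.
Dividing both sides by k: k^(1−α) = s / (n + g + δ).
k^0.63 = 0.16 / (0.029 + 0.017 + 0.057) = 0.16 / 0.103 = 1.5534
k* = 1.5534^(1/0.63) ≈ 2.0120
y* = (k*)^α = 2.0120^0.37 ≈ 1.2952

y* ≈ 1.30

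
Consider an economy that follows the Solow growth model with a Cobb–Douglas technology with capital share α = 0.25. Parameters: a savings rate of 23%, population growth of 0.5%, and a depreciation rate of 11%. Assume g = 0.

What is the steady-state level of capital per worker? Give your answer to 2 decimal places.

Steady state requires s·f(k) = (n + δ)·k, i.e. s·k^α = (n + δ)·k.
Rearranging, k^(1−α) = s / (n + δ).
k^0.75 = 0.23 / (0.005 + 0.110) = 0.23 / 0.115 = 2.0000
k* = 2.0000^(1/0.75) ≈ 2.5198

k* = 2.52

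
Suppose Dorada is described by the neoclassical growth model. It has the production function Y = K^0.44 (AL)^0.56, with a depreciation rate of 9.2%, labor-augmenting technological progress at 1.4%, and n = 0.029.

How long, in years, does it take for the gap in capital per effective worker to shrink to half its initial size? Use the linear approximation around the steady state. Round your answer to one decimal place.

t_½ ≈ 9.2 years

Near the steady state the convergence rate is λ = (1 − α)(n + g + δ).
λ = (1 − 0.44) × 0.135 = 0.56 × 0.135 = 0.0756
Half-life = ln 2 / λ = 0.6931 / 0.0756 ≈ 9.17 years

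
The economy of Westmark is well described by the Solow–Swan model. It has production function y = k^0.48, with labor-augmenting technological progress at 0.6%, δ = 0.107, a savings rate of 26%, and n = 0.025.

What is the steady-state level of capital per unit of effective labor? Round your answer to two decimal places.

k* ≈ 3.38

At the steady state, Δk = 0, so s·k^α = (n + g + δ)·k.
Rearranging, k^(1−α) = s / (n + g + δ).
k^0.52 = 0.26 / (0.025 + 0.006 + 0.107) = 0.26 / 0.138 = 1.8841
k* = 1.8841^(1/0.52) ≈ 3.3810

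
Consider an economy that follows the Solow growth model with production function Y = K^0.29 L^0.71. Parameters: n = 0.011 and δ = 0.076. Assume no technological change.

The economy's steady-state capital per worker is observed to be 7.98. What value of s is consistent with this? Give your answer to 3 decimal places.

s ≈ 0.380

In steady state, investment equals break-even investment: s·k^α = (n + δ)·k.
So s / (n + δ) = (k*)^(1−α) = 7.98^0.71 = 4.3694.
Therefore s = 4.3694 × (n + δ) = 4.3694 × 0.087 = 0.3801.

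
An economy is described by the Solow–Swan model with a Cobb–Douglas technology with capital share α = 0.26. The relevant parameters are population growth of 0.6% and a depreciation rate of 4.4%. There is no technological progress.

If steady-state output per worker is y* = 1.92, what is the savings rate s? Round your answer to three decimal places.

At the steady state, Δk = 0, so s·k^α = (n + δ)·k.
Since y* = [s/(n + δ)]^(α/(1−α)), we have s/(n + δ) = (y*)^((1−α)/α) = 1.92^2.8462 = 6.4022.
Therefore s = 6.4022 × (n + δ) = 6.4022 × 0.050 = 0.3201.

s ≈ 0.320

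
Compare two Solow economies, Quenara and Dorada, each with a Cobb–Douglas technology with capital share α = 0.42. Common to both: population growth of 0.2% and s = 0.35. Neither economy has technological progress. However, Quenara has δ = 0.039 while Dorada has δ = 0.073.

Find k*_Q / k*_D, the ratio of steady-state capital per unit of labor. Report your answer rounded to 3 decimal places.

Steady-state k* = [s/(n + δ)]^(1/(1−α)), so the ratio is [ (s_Q/(n + δ)_Q) / (s_D/(n + δ)_D) ]^1.7241.
s_Q/(n + δ)_Q = 0.35/0.041 = 8.5366; s_D/(n + δ)_D = 0.35/0.075 = 4.6667.
Ratio = (8.5366/4.6667)^1.7241 = 1.8293^1.7241 ≈ 2.8327

k*_Q / k*_D ≈ 2.833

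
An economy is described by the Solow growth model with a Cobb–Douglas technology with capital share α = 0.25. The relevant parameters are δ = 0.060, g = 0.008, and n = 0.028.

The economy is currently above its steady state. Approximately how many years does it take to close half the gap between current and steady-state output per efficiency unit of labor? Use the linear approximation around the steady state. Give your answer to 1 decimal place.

half-life ≈ 9.6 years

Near the steady state the convergence rate is λ = (1 − α)(n + g + δ).
λ = (1 − 0.25) × 0.096 = 0.75 × 0.096 = 0.0720
Half-life = ln 2 / λ = 0.6931 / 0.0720 ≈ 9.63 years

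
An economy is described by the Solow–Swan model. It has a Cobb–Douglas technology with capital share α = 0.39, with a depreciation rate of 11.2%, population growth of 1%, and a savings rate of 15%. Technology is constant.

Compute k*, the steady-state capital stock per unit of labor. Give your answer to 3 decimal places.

k* = 1.403

Steady state requires s·f(k) = (n + δ)·k, i.e. s·k^α = (n + δ)·k.
Rearranging, k^(1−α) = s / (n + δ).
k^0.61 = 0.15 / (0.010 + 0.112) = 0.15 / 0.122 = 1.2295
k* = 1.2295^(1/0.61) ≈ 1.4031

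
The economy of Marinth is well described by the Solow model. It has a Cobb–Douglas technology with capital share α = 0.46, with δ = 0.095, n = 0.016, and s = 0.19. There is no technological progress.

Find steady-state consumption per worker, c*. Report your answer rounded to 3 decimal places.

At the steady state, Δk = 0, so s·k^α = (n + δ)·k.
Rearranging, k^(1−α) = s / (n + δ).
k^0.54 = 0.19 / (0.016 + 0.095) = 0.19 / 0.111 = 1.7117
k* = 1.7117^(1/0.54) ≈ 2.7057
y* = (k*)^α = 2.7057^0.46 ≈ 1.5807
c* = (1 − s)·y* = (1 − 0.19) × 1.5807 ≈ 1.2804

c* ≈ 1.280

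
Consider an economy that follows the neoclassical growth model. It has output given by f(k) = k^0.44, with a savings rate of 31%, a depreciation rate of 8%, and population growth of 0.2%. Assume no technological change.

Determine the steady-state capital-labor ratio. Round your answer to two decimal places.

At the steady state, Δk = 0, so s·k^α = (n + δ)·k.
Dividing both sides by k: k^(1−α) = s / (n + δ).
k^0.56 = 0.31 / (0.002 + 0.080) = 0.31 / 0.082 = 3.7805
k* = 3.7805^(1/0.56) ≈ 10.7483

k* = 10.75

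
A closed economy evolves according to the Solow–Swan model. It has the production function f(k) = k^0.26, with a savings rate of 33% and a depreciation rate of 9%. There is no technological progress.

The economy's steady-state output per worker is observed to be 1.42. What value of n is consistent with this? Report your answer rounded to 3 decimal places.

Steady state requires s·f(k) = (n + δ)·k, i.e. s·k^α = (n + δ)·k.
Since y* = [s/(n + δ)]^(α/(1−α)), we have s/(n + δ) = (y*)^((1−α)/α) = 1.42^2.8462 = 2.7130.
Therefore n + δ = s / 2.7130 = 0.33 / 2.7130 = 0.1216, so n = 0.1216 − 0.090 = 0.0316.

n ≈ 0.032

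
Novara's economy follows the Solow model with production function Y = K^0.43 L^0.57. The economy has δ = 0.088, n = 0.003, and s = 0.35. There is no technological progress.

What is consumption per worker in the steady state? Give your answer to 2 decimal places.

c* ≈ 1.80

In steady state, investment equals break-even investment: s·k^α = (n + δ)·k.
Rearranging, k^(1−α) = s / (n + δ).
k^0.57 = 0.35 / (0.003 + 0.088) = 0.35 / 0.091 = 3.8462
k* = 3.8462^(1/0.57) ≈ 10.6260
y* = (k*)^α = 10.6260^0.43 ≈ 2.7627
c* = (1 − s)·y* = (1 − 0.35) × 2.7627 ≈ 1.7958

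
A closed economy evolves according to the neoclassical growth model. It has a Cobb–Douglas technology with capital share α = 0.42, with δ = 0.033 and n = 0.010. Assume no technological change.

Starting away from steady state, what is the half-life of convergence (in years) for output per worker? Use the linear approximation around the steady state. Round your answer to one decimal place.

Near the steady state the convergence rate is λ = (1 − α)(n + δ).
λ = (1 − 0.42) × 0.043 = 0.58 × 0.043 = 0.02494
Half-life = ln 2 / λ = 0.6931 / 0.02494 ≈ 27.79 years

half-life ≈ 27.8 years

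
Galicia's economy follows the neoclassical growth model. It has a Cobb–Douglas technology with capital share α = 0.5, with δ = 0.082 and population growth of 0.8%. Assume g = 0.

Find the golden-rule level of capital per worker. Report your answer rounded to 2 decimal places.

k_gold ≈ 30.86

The golden rule sets f'(k) = n + δ, i.e. α·k^(α−1) = n + δ.
So k^(1−α) = α / (n + δ) = 0.5 / 0.090 = 5.5556.
k_gold = 5.5556^(1/0.5) ≈ 30.8647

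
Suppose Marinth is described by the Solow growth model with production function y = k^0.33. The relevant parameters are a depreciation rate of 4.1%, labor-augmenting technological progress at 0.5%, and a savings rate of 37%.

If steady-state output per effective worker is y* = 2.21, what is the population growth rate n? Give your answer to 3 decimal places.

At the steady state, Δk = 0, so s·k^α = (n + g + δ)·k.
Since y* = [s/(n + g + δ)]^(α/(1−α)), we have s/(n + g + δ) = (y*)^((1−α)/α) = 2.21^2.0303 = 5.0029.
Therefore n + g + δ = s / 5.0029 = 0.37 / 5.0029 = 0.0740, so n = 0.0740 − 0.046 = 0.0280.

n ≈ 0.028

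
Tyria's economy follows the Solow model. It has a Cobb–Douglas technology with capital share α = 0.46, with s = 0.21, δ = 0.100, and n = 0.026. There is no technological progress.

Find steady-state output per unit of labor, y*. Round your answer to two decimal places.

At the steady state, Δk = 0, so s·k^α = (n + δ)·k.
Dividing both sides by k: k^(1−α) = s / (n + δ).
k^0.54 = 0.21 / (0.026 + 0.100) = 0.21 / 0.126 = 1.6667
k* = 1.6667^(1/0.54) ≈ 2.5754
y* = (k*)^α = 2.5754^0.46 ≈ 1.5452

y* = 1.55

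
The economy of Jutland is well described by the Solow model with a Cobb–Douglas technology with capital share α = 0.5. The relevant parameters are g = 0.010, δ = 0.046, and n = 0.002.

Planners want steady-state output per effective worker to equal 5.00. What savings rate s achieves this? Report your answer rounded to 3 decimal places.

s ≈ 0.290

Steady state requires s·f(k) = (n + g + δ)·k, i.e. s·k^α = (n + g + δ)·k.
Since y* = [s/(n + g + δ)]^(α/(1−α)), we have s/(n + g + δ) = (y*)^((1−α)/α) = 5.00^1 = 5.0000.
Therefore s = 5.0000 × (n + g + δ) = 5.0000 × 0.058 = 0.2900.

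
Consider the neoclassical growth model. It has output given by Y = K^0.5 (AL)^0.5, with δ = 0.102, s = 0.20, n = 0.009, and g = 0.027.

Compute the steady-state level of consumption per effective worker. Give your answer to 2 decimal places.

In steady state, investment equals break-even investment: s·k^α = (n + g + δ)·k.
Rearranging, k^(1−α) = s / (n + g + δ).
k^0.5 = 0.20 / (0.009 + 0.027 + 0.102) = 0.20 / 0.138 = 1.4493
k* = 1.4493^(1/0.5) ≈ 2.1005
y* = (k*)^α = 2.1005^0.5 ≈ 1.4493
c* = (1 − s)·y* = (1 − 0.20) × 1.4493 ≈ 1.1594

c* = 1.16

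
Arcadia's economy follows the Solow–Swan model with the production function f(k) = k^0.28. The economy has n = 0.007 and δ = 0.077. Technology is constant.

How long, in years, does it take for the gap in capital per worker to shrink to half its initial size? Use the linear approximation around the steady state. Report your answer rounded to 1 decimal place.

Near the steady state the convergence rate is λ = (1 − α)(n + δ).
λ = (1 − 0.28) × 0.084 = 0.72 × 0.084 = 0.06048
Half-life = ln 2 / λ = 0.6931 / 0.06048 ≈ 11.46 years

t_½ ≈ 11.5 years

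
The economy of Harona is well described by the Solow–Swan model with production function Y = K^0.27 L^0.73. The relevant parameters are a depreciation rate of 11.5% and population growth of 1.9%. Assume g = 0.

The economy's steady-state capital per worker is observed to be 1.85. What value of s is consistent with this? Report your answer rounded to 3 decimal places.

At the steady state, Δk = 0, so s·k^α = (n + δ)·k.
So s / (n + δ) = (k*)^(1−α) = 1.85^0.73 = 1.5669.
Therefore s = 1.5669 × (n + δ) = 1.5669 × 0.134 = 0.2100.

s ≈ 0.210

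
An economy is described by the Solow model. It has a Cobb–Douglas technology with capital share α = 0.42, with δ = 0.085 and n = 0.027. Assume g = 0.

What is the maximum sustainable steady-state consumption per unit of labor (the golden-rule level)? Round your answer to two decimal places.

c_gold ≈ 1.51

At the golden rule, f'(k) = n + δ, so α·k^(α−1) = n + δ and k_gold = (α/(n + δ))^(1/(1−α)).
k_gold = (0.42/0.112)^(1/0.58) = 3.7500^1.7241 ≈ 9.7653
c_gold = f(k_gold) − (n + δ)·k_gold = 2.6042 − 0.112×9.7653 ≈ 1.5105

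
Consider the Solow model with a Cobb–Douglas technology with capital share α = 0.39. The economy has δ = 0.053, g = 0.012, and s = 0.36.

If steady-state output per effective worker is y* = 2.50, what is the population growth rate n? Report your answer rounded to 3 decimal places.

n ≈ 0.021

In steady state, investment equals break-even investment: s·k^α = (n + g + δ)·k.
Since y* = [s/(n + g + δ)]^(α/(1−α)), we have s/(n + g + δ) = (y*)^((1−α)/α) = 2.50^1.5641 = 4.1920.
Therefore n + g + δ = s / 4.1920 = 0.36 / 4.1920 = 0.0859, so n = 0.0859 − 0.065 = 0.0209.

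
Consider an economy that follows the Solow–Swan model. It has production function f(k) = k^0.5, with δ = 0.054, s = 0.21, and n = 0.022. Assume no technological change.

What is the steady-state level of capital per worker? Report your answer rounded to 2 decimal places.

At the steady state, Δk = 0, so s·k^α = (n + δ)·k.
Dividing both sides by k: k^(1−α) = s / (n + δ).
k^0.5 = 0.21 / (0.022 + 0.054) = 0.21 / 0.076 = 2.7632
k* = 2.7632^(1/0.5) ≈ 7.6353

k* = 7.64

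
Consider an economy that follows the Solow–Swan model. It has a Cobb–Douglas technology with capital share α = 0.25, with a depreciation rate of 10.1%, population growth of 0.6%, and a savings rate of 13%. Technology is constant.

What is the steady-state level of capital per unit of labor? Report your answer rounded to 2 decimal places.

At the steady state, Δk = 0, so s·k^α = (n + δ)·k.
Rearranging, k^(1−α) = s / (n + δ).
k^0.75 = 0.13 / (0.006 + 0.101) = 0.13 / 0.107 = 1.2150
k* = 1.2150^(1/0.75) ≈ 1.2965

k* = 1.30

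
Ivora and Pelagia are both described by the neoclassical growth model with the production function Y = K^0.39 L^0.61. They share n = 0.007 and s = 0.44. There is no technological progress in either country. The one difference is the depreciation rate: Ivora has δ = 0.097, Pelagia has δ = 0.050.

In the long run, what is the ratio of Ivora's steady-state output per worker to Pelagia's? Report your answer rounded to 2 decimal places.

y*_I / y*_P ≈ 0.68

Steady-state y* = [s/(n + δ)]^(α/(1−α)), so the ratio is [ (s_I/(n + δ)_I) / (s_P/(n + δ)_P) ]^0.6393.
s_I/(n + δ)_I = 0.44/0.104 = 4.2308; s_P/(n + δ)_P = 0.44/0.057 = 7.7193.
Ratio = (4.2308/7.7193)^0.6393 = 0.5481^0.6393 ≈ 0.6809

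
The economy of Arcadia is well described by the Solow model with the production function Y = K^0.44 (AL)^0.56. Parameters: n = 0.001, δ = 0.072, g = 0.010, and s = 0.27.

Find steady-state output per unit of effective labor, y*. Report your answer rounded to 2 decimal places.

y* = 2.53

In steady state, investment equals break-even investment: s·k^α = (n + g + δ)·k.
Rearranging, k^(1−α) = s / (n + g + δ).
k^0.56 = 0.27 / (0.001 + 0.010 + 0.072) = 0.27 / 0.083 = 3.2530
k* = 3.2530^(1/0.56) ≈ 8.2185
y* = (k*)^α = 8.2185^0.44 ≈ 2.5264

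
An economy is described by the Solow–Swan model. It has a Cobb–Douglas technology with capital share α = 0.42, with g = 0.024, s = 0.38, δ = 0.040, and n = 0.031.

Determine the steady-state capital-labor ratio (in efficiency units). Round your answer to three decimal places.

k* = 10.915

At the steady state, Δk = 0, so s·k^α = (n + g + δ)·k.
Rearranging, k^(1−α) = s / (n + g + δ).
k^0.58 = 0.38 / (0.031 + 0.024 + 0.040) = 0.38 / 0.095 = 4.0000
k* = 4.0000^(1/0.58) ≈ 10.9153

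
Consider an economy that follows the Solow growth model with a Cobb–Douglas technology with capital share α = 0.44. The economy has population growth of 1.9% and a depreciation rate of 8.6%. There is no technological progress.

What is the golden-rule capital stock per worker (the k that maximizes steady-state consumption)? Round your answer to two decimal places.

k_gold ≈ 12.92

The golden rule sets f'(k) = n + δ, i.e. α·k^(α−1) = n + δ.
So k^(1−α) = α / (n + δ) = 0.44 / 0.105 = 4.1905.
k_gold = 4.1905^(1/0.56) ≈ 12.9178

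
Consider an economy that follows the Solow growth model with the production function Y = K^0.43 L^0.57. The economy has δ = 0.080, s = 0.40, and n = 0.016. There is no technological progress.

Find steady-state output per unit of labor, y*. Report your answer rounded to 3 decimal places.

Steady state requires s·f(k) = (n + δ)·k, i.e. s·k^α = (n + δ)·k.
Rearranging, k^(1−α) = s / (n + δ).
k^0.57 = 0.40 / (0.016 + 0.080) = 0.40 / 0.096 = 4.1667
k* = 4.1667^(1/0.57) ≈ 12.2280
y* = (k*)^α = 12.2280^0.43 ≈ 2.9347

y* = 2.935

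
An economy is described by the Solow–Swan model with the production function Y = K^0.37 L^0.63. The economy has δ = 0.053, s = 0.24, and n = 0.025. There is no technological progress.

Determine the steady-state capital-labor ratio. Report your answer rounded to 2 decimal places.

k* = 5.95

At the steady state, Δk = 0, so s·k^α = (n + δ)·k.
Dividing both sides by k: k^(1−α) = s / (n + δ).
k^0.63 = 0.24 / (0.025 + 0.053) = 0.24 / 0.078 = 3.0769
k* = 3.0769^(1/0.63) ≈ 5.9536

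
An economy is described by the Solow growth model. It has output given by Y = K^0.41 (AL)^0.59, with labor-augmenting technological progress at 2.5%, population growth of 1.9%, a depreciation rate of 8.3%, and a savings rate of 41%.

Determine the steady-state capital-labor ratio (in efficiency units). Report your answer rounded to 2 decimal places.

k* = 7.29

At the steady state, Δk = 0, so s·k^α = (n + g + δ)·k.
Rearranging, k^(1−α) = s / (n + g + δ).
k^0.59 = 0.41 / (0.019 + 0.025 + 0.083) = 0.41 / 0.127 = 3.2283
k* = 3.2283^(1/0.59) ≈ 7.2890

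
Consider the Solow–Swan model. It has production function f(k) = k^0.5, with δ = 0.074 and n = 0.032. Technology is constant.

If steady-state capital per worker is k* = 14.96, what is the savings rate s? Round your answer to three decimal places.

At the steady state, Δk = 0, so s·k^α = (n + δ)·k.
So s / (n + δ) = (k*)^(1−α) = 14.96^0.5 = 3.8678.
Therefore s = 3.8678 × (n + δ) = 3.8678 × 0.106 = 0.4100.

s ≈ 0.410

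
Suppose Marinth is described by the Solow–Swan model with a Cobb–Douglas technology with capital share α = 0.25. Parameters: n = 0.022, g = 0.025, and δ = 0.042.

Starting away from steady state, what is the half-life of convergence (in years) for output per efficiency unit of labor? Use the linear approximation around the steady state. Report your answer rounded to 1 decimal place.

Near the steady state the convergence rate is λ = (1 − α)(n + g + δ).
λ = (1 − 0.25) × 0.089 = 0.75 × 0.089 = 0.06675
Half-life = ln 2 / λ = 0.6931 / 0.06675 ≈ 10.38 years

about 10.4 years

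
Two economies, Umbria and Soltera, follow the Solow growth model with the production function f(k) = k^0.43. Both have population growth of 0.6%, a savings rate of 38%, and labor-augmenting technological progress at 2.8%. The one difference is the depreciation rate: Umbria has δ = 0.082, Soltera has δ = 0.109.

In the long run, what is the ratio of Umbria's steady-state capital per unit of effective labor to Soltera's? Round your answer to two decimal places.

ratio ≈ 1.44

Steady-state k* = [s/(n + g + δ)]^(1/(1−α)), so the ratio is [ (s_U/(n + g + δ)_U) / (s_S/(n + g + δ)_S) ]^1.7544.
s_U/(n + g + δ)_U = 0.38/0.116 = 3.2759; s_S/(n + g + δ)_S = 0.38/0.143 = 2.6573.
Ratio = (3.2759/2.6573)^1.7544 = 1.2328^1.7544 ≈ 1.4437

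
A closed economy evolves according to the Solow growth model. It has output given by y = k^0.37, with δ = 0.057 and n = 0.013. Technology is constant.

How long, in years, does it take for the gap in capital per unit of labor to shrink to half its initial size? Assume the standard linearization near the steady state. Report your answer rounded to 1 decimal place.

t_½ ≈ 15.7 years

Near the steady state the convergence rate is λ = (1 − α)(n + δ).
λ = (1 − 0.37) × 0.070 = 0.63 × 0.070 = 0.0441
Half-life = ln 2 / λ = 0.6931 / 0.0441 ≈ 15.72 years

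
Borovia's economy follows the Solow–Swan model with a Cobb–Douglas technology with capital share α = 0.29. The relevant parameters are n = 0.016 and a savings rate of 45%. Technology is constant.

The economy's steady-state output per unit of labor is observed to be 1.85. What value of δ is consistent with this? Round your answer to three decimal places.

δ ≈ 0.084

At the steady state, Δk = 0, so s·k^α = (n + δ)·k.
Since y* = [s/(n + δ)]^(α/(1−α)), we have s/(n + δ) = (y*)^((1−α)/α) = 1.85^2.4483 = 4.5094.
Therefore n + δ = s / 4.5094 = 0.45 / 4.5094 = 0.0998, so δ = 0.0998 − 0.016 = 0.0838.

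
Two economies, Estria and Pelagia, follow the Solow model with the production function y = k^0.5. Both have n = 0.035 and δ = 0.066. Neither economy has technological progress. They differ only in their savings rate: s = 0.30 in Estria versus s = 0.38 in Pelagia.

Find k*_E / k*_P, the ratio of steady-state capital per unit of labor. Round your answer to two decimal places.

Steady-state k* = [s/(n + δ)]^(1/(1−α)), so the ratio is [ (s_E/(n + δ)_E) / (s_P/(n + δ)_P) ]^2.
s_E/(n + δ)_E = 0.30/0.101 = 2.9703; s_P/(n + δ)_P = 0.38/0.101 = 3.7624.
Ratio = (2.9703/3.7624)^2 = 0.7895^2 ≈ 0.6233

ratio ≈ 0.62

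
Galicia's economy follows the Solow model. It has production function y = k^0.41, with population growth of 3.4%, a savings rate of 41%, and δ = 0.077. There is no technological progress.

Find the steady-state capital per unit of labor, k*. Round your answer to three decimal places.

At the steady state, Δk = 0, so s·k^α = (n + δ)·k.
Rearranging, k^(1−α) = s / (n + δ).
k^0.59 = 0.41 / (0.034 + 0.077) = 0.41 / 0.111 = 3.6937
k* = 3.6937^(1/0.59) ≈ 9.1580

k* ≈ 9.158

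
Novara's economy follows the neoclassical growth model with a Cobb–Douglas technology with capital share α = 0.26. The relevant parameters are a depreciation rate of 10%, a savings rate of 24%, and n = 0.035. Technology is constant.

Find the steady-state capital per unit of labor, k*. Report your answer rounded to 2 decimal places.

At the steady state, Δk = 0, so s·k^α = (n + δ)·k.
Dividing both sides by k: k^(1−α) = s / (n + δ).
k^0.74 = 0.24 / (0.035 + 0.100) = 0.24 / 0.135 = 1.7778
k* = 1.7778^(1/0.74) ≈ 2.1761

k* = 2.18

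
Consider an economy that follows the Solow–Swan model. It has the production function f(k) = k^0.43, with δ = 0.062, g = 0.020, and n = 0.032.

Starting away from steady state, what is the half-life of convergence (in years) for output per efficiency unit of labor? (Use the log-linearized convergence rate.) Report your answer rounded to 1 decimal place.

t_½ ≈ 10.7 years

Near the steady state the convergence rate is λ = (1 − α)(n + g + δ).
λ = (1 − 0.43) × 0.114 = 0.57 × 0.114 = 0.06498
Half-life = ln 2 / λ = 0.6931 / 0.06498 ≈ 10.67 years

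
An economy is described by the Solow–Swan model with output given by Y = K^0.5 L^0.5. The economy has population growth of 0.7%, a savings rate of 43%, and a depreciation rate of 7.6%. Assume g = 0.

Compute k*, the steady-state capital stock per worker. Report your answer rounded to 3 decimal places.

In steady state, investment equals break-even investment: s·k^α = (n + δ)·k.
Rearranging, k^(1−α) = s / (n + δ).
k^0.5 = 0.43 / (0.007 + 0.076) = 0.43 / 0.083 = 5.1807
k* = 5.1807^(1/0.5) ≈ 26.8397

k* = 26.840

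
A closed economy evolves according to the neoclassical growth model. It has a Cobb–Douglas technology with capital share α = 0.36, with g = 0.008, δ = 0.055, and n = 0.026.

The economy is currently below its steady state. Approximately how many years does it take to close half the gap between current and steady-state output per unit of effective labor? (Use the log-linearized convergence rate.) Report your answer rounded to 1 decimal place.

Near the steady state the convergence rate is λ = (1 − α)(n + g + δ).
λ = (1 − 0.36) × 0.089 = 0.64 × 0.089 = 0.05696
Half-life = ln 2 / λ = 0.6931 / 0.05696 ≈ 12.17 years

t_½ ≈ 12.2 years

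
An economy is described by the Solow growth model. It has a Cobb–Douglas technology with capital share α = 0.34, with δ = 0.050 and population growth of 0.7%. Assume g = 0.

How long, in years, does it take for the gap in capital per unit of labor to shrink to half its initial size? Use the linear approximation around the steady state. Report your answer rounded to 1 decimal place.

t_½ ≈ 18.4 years

Near the steady state the convergence rate is λ = (1 − α)(n + δ).
λ = (1 − 0.34) × 0.057 = 0.66 × 0.057 = 0.03762
Half-life = ln 2 / λ = 0.6931 / 0.03762 ≈ 18.42 years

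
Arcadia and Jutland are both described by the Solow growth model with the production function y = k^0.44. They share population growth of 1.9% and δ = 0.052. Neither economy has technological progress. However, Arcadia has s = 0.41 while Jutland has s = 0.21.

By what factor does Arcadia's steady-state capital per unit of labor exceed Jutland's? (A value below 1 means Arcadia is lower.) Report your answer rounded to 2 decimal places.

Steady-state k* = [s/(n + δ)]^(1/(1−α)), so the ratio is [ (s_A/(n + δ)_A) / (s_J/(n + δ)_J) ]^1.7857.
s_A/(n + δ)_A = 0.41/0.071 = 5.7746; s_J/(n + δ)_J = 0.21/0.071 = 2.9577.
Ratio = (5.7746/2.9577)^1.7857 = 1.9524^1.7857 ≈ 3.3027

ratio ≈ 3.30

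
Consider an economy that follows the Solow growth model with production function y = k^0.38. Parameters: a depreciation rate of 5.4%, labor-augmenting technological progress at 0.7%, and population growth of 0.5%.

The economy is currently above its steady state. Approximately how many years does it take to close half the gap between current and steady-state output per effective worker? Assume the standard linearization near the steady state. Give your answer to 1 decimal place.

Near the steady state the convergence rate is λ = (1 − α)(n + g + δ).
λ = (1 − 0.38) × 0.066 = 0.62 × 0.066 = 0.04092
Half-life = ln 2 / λ = 0.6931 / 0.04092 ≈ 16.94 years

t_½ ≈ 16.9 years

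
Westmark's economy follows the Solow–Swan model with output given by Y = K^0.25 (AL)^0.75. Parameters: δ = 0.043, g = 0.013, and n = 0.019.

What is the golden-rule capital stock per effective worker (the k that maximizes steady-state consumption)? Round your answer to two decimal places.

k_gold ≈ 4.98

The golden rule sets f'(k) = n + g + δ, i.e. α·k^(α−1) = n + g + δ.
So k^(1−α) = α / (n + g + δ) = 0.25 / 0.075 = 3.3333.
k_gold = 3.3333^(1/0.75) ≈ 4.9793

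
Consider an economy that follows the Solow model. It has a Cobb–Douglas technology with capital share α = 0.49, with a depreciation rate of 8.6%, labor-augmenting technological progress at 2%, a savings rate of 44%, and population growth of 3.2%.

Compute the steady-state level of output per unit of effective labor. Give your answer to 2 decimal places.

At the steady state, Δk = 0, so s·k^α = (n + g + δ)·k.
Rearranging, k^(1−α) = s / (n + g + δ).
k^0.51 = 0.44 / (0.032 + 0.020 + 0.086) = 0.44 / 0.138 = 3.1884
k* = 3.1884^(1/0.51) ≈ 9.7140
y* = (k*)^α = 9.7140^0.49 ≈ 3.0467

y* = 3.05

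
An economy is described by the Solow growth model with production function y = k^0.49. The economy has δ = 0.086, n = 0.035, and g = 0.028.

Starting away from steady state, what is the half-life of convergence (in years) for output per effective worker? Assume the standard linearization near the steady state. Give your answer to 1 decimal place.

Near the steady state the convergence rate is λ = (1 − α)(n + g + δ).
λ = (1 − 0.49) × 0.149 = 0.51 × 0.149 = 0.07599
Half-life = ln 2 / λ = 0.6931 / 0.07599 ≈ 9.12 years

about 9.1 years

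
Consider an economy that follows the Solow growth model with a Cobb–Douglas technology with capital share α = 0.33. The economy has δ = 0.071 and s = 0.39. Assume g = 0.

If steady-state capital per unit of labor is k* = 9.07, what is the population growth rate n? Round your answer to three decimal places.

n ≈ 0.018

At the steady state, Δk = 0, so s·k^α = (n + δ)·k.
So s / (n + δ) = (k*)^(1−α) = 9.07^0.67 = 4.3812.
Therefore n + δ = s / 4.3812 = 0.39 / 4.3812 = 0.0890, so n = 0.0890 − 0.071 = 0.0180.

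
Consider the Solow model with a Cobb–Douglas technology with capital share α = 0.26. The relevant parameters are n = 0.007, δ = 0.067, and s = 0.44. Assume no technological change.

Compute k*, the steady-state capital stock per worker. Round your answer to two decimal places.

k* ≈ 11.12

In steady state, investment equals break-even investment: s·k^α = (n + δ)·k.
Rearranging, k^(1−α) = s / (n + δ).
k^0.74 = 0.44 / (0.007 + 0.067) = 0.44 / 0.074 = 5.9459
k* = 5.9459^(1/0.74) ≈ 11.1235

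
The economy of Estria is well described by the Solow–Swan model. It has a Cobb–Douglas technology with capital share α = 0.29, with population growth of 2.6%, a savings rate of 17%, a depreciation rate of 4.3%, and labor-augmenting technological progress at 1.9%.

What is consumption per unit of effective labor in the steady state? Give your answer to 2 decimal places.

c* ≈ 1.09

Steady state requires s·f(k) = (n + g + δ)·k, i.e. s·k^α = (n + g + δ)·k.
Dividing both sides by k: k^(1−α) = s / (n + g + δ).
k^0.71 = 0.17 / (0.026 + 0.019 + 0.043) = 0.17 / 0.088 = 1.9318
k* = 1.9318^(1/0.71) ≈ 2.5279
y* = (k*)^α = 2.5279^0.29 ≈ 1.3086
c* = (1 − s)·y* = (1 − 0.17) × 1.3086 ≈ 1.0861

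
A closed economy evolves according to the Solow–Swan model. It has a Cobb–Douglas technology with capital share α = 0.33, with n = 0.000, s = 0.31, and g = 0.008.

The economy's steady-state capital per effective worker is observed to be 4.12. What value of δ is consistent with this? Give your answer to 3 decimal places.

δ ≈ 0.112

In steady state, investment equals break-even investment: s·k^α = (n + g + δ)·k.
So s / (n + g + δ) = (k*)^(1−α) = 4.12^0.67 = 2.5821.
Therefore n + g + δ = s / 2.5821 = 0.31 / 2.5821 = 0.1201, so δ = 0.1201 − 0.008 = 0.1121.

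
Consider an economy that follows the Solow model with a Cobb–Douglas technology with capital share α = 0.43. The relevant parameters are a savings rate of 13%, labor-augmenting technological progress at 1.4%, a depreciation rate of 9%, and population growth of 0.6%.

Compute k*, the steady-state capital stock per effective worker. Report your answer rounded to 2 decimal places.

k* ≈ 1.34

At the steady state, Δk = 0, so s·k^α = (n + g + δ)·k.
Rearranging, k^(1−α) = s / (n + g + δ).
k^0.57 = 0.13 / (0.006 + 0.014 + 0.090) = 0.13 / 0.110 = 1.1818
k* = 1.1818^(1/0.57) ≈ 1.3405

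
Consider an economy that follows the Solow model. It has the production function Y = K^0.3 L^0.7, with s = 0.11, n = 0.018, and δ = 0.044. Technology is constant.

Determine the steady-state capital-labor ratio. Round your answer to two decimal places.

k* = 2.27

Steady state requires s·f(k) = (n + δ)·k, i.e. s·k^α = (n + δ)·k.
Rearranging, k^(1−α) = s / (n + δ).
k^0.7 = 0.11 / (0.018 + 0.044) = 0.11 / 0.062 = 1.7742
k* = 1.7742^(1/0.7) ≈ 2.2684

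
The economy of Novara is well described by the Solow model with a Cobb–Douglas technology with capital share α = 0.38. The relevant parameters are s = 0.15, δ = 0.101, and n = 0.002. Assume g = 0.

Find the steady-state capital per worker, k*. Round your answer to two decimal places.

At the steady state, Δk = 0, so s·k^α = (n + δ)·k.
Rearranging, k^(1−α) = s / (n + δ).
k^0.62 = 0.15 / (0.002 + 0.101) = 0.15 / 0.103 = 1.4563
k* = 1.4563^(1/0.62) ≈ 1.8336

k* = 1.83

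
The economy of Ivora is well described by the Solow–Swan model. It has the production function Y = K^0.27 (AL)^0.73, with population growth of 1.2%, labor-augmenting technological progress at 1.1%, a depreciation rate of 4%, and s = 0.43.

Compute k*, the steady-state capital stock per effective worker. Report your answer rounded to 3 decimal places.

Steady state requires s·f(k) = (n + g + δ)·k, i.e. s·k^α = (n + g + δ)·k.
Dividing both sides by k: k^(1−α) = s / (n + g + δ).
k^0.73 = 0.43 / (0.012 + 0.011 + 0.040) = 0.43 / 0.063 = 6.8254
k* = 6.8254^(1/0.73) ≈ 13.8880

k* ≈ 13.888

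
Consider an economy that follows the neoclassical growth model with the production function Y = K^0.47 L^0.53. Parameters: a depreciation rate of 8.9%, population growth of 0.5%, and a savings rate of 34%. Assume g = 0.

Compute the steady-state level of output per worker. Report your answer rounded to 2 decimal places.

y* ≈ 3.13

In steady state, investment equals break-even investment: s·k^α = (n + δ)·k.
Rearranging, k^(1−α) = s / (n + δ).
k^0.53 = 0.34 / (0.005 + 0.089) = 0.34 / 0.094 = 3.6170
k* = 3.6170^(1/0.53) ≈ 11.3107
y* = (k*)^α = 11.3107^0.47 ≈ 3.1271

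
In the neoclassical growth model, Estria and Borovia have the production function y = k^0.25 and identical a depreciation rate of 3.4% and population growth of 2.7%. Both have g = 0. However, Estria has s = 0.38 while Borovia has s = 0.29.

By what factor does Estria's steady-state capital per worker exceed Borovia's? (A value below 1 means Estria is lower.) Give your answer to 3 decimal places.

ratio ≈ 1.434

Steady-state k* = [s/(n + δ)]^(1/(1−α)), so the ratio is [ (s_E/(n + δ)_E) / (s_B/(n + δ)_B) ]^1.3333.
s_E/(n + δ)_E = 0.38/0.061 = 6.2295; s_B/(n + δ)_B = 0.29/0.061 = 4.7541.
Ratio = (6.2295/4.7541)^1.3333 = 1.3103^1.3333 ≈ 1.4338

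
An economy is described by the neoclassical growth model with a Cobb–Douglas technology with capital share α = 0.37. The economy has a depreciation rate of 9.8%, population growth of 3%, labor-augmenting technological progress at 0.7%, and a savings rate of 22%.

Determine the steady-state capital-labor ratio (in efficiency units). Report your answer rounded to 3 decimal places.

k* = 2.171

At the steady state, Δk = 0, so s·k^α = (n + g + δ)·k.
Rearranging, k^(1−α) = s / (n + g + δ).
k^0.63 = 0.22 / (0.030 + 0.007 + 0.098) = 0.22 / 0.135 = 1.6296
k* = 1.6296^(1/0.63) ≈ 2.1709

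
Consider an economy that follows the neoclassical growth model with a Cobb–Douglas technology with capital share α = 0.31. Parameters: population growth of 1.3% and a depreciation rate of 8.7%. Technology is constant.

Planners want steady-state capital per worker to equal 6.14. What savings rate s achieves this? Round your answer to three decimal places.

At the steady state, Δk = 0, so s·k^α = (n + δ)·k.
So s / (n + δ) = (k*)^(1−α) = 6.14^0.69 = 3.4981.
Therefore s = 3.4981 × (n + δ) = 3.4981 × 0.100 = 0.3498.

s ≈ 0.350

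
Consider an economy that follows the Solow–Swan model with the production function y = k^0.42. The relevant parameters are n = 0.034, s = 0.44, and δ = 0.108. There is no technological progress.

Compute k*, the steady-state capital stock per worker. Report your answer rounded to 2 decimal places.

k* ≈ 7.03

Steady state requires s·f(k) = (n + δ)·k, i.e. s·k^α = (n + δ)·k.
Rearranging, k^(1−α) = s / (n + δ).
k^0.58 = 0.44 / (0.034 + 0.108) = 0.44 / 0.142 = 3.0986
k* = 3.0986^(1/0.58) ≈ 7.0281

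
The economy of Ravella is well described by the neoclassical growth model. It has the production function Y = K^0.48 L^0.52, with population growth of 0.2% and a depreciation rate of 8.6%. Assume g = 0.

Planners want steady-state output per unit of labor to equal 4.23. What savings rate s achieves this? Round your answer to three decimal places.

At the steady state, Δk = 0, so s·k^α = (n + δ)·k.
Since y* = [s/(n + δ)]^(α/(1−α)), we have s/(n + δ) = (y*)^((1−α)/α) = 4.23^1.0833 = 4.7700.
Therefore s = 4.7700 × (n + δ) = 4.7700 × 0.088 = 0.4198.

s ≈ 0.420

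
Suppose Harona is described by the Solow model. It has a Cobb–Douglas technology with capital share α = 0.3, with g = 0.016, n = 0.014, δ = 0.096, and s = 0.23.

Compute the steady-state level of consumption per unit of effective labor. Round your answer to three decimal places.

c* = 0.997

In steady state, investment equals break-even investment: s·k^α = (n + g + δ)·k.
Rearranging, k^(1−α) = s / (n + g + δ).
k^0.7 = 0.23 / (0.014 + 0.016 + 0.096) = 0.23 / 0.126 = 1.8254
k* = 1.8254^(1/0.7) ≈ 2.3625
y* = (k*)^α = 2.3625^0.3 ≈ 1.2942
c* = (1 − s)·y* = (1 − 0.23) × 1.2942 ≈ 0.9965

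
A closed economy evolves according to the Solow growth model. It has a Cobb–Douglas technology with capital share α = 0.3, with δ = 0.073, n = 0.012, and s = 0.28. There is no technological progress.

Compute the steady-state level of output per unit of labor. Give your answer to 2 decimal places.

At the steady state, Δk = 0, so s·k^α = (n + δ)·k.
Rearranging, k^(1−α) = s / (n + δ).
k^0.7 = 0.28 / (0.012 + 0.073) = 0.28 / 0.085 = 3.2941
k* = 3.2941^(1/0.7) ≈ 5.4907
y* = (k*)^α = 5.4907^0.3 ≈ 1.6668

y* = 1.67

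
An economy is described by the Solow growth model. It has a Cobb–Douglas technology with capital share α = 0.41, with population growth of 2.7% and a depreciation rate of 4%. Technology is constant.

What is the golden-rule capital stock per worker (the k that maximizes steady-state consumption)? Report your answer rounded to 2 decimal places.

k_gold ≈ 21.55

The golden rule sets f'(k) = n + δ, i.e. α·k^(α−1) = n + δ.
So k^(1−α) = α / (n + δ) = 0.41 / 0.067 = 6.1194.
k_gold = 6.1194^(1/0.59) ≈ 21.5479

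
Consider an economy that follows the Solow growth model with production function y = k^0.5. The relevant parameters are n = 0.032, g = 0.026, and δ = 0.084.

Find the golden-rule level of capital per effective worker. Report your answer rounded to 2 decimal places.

The golden rule sets f'(k) = n + g + δ, i.e. α·k^(α−1) = n + g + δ.
So k^(1−α) = α / (n + g + δ) = 0.5 / 0.142 = 3.5211.
k_gold = 3.5211^(1/0.5) ≈ 12.3981

k_gold ≈ 12.40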